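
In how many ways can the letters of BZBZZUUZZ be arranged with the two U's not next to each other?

Total arrangements of BZBZZUUZZ: 9!/(5!·2!·2!) = 756.
If the two U's are adjacent, glue them into one block, leaving 8 items to arrange: (8)!/(5!·2!) = 168 ways.
Subtracting, 756 − 168 = 588 arrangements keep the U's apart.

588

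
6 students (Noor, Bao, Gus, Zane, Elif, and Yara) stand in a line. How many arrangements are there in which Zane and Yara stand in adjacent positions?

240

Place the 4 others and the Zane-Yara pair as 5 objects in a line; the pair has 2 internal arrangements.
So the count is 2·(5)! = 240.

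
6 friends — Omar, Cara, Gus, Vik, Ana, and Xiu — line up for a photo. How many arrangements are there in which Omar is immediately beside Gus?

Glue Omar and Gus into one block (2 internal orders), leaving 5 units to arrange in a row.
So the count is 2·(5)! = 240.

240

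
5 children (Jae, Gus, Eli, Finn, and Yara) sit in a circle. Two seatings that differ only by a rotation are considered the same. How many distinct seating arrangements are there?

Seat Jae anywhere (absorbing the rotational symmetry), then permute the other 4: (4)! = 24.

24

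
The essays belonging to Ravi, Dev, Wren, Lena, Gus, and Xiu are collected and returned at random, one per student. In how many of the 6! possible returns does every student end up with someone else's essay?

265

Count assignments avoiding every fixed point. For any j of the 6 students fixed to their own essay, the other 6−j can be arranged in (6−j)! ways.
By inclusion–exclusion this is Σ_{j=0}^{6} (−1)^j C(6,j)·(6−j)!.
Computing: 720 − 720 + 360 − 120 + 30 − 6 + 1 = 265.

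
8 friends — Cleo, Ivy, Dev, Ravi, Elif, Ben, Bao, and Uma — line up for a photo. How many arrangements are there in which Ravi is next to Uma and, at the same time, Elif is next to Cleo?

Treat {Ravi,Uma} as one block (2 orders) and {Elif,Cleo} as another (2 orders).
That leaves 6 units to arrange: 2 × 2 × 6! = 4 × 720 = 2880.

2880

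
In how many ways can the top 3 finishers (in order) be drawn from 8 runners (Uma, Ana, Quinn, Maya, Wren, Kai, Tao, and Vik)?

336

This is an ordered selection of 3 from 8: P(8,3).
That gives 8 × 7 × 6 = 336.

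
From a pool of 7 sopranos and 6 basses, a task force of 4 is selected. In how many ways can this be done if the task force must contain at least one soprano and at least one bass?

665

Unrestricted: C(13,4) = 715 ways to pick any 4 of the 13.
Selections missing a whole group: no sopranos → C(6,4) = 15; no basses → C(7,4) = 35.
Both groups omitted at once is impossible, so 715 − 50 = 665.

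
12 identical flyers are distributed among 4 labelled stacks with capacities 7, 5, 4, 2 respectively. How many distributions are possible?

By stars and bars, unrestricted non-negative solutions to x_1+…+x_4 = 12 number C(12+3,3) = 455.
Subtract solutions that violate a single cap (substitute x_i' = x_i − (cap_i+1)): x_1 ≥ 8 gives C(7,3) = 35; x_2 ≥ 6 gives C(9,3) = 84; x_3 ≥ 5 gives C(10,3) = 120; x_4 ≥ 3 gives C(12,3) = 220. Together 459.
Add back pairs where two caps are both exceeded: 0 + 0 + 4 + 4 + 20 + 35 = 63.
By inclusion–exclusion the count is 455 − 459 + 63 = 59.

59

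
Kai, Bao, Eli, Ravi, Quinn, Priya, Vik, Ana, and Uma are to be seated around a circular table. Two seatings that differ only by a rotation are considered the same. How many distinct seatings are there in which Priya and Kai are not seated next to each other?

30240

All circular seatings of 9 people number (8)! = 40320.
Those with Priya next to Kai: fuse the pair into one unit and seat 8 units around a circle — 2·(7)! = 10080.
Subtracting, 40320 − 10080 = 30240.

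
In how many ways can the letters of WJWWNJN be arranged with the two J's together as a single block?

Treat the 2 copies of J as a single block. The multiset to arrange is then {JJ, N, N, W, W, W}, 6 items in all.
That gives (6)!/(3!·2!) = 60 arrangements.

60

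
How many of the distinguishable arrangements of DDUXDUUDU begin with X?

With the first slot taken by X, it remains to arrange the other 8 letters (DDUDUUDU).
Those 8 letters have D appearing 4 times and U appearing 4 times, giving (8)!/(4!·4!) = 70.

70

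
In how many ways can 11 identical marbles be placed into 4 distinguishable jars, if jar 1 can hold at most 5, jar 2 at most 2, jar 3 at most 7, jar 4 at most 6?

103

By stars and bars, unrestricted non-negative solutions to x_1+…+x_4 = 11 number C(11+3,3) = 364.
Subtract solutions that violate a single cap (substitute x_i' = x_i − (cap_i+1)): x_1 ≥ 6 gives C(8,3) = 56; x_2 ≥ 3 gives C(11,3) = 165; x_3 ≥ 8 gives C(6,3) = 20; x_4 ≥ 7 gives C(7,3) = 35. Together 276.
Add back pairs where two caps are both exceeded: 10 + 0 + 0 + 1 + 4 + 0 = 15.
By inclusion–exclusion the count is 364 − 276 + 15 = 103.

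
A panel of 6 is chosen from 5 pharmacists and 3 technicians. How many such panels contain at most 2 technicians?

18

Split by how many technicians are chosen (0 through 2).
Sum: C(3,0)·C(5,6) + C(3,1)·C(5,5) + C(3,2)·C(5,4) = 0 + 3 + 15 = 18.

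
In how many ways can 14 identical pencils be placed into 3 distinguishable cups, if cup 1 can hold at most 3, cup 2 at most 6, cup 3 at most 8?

By stars and bars, unrestricted non-negative solutions to x_1+…+x_3 = 14 number C(14+2,2) = 120.
Subtract solutions that violate a single cap (substitute x_i' = x_i − (cap_i+1)): x_1 ≥ 4 gives C(12,2) = 66; x_2 ≥ 7 gives C(9,2) = 36; x_3 ≥ 9 gives C(7,2) = 21. Together 123.
Add back pairs where two caps are both exceeded: 10 + 3 + 0 = 13.
By inclusion–exclusion the count is 120 − 123 + 13 = 10.

10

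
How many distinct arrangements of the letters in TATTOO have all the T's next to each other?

Treat the 3 copies of T as a single block. The multiset to arrange is then {TTT, A, O, O}, 4 items in all.
That gives (4)!/(2!) = 12 arrangements.

12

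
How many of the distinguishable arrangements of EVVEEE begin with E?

10

With the first slot taken by E, it remains to arrange the other 5 letters (VVEEE).
Those 5 letters have E appearing 3 times and V appearing twice, giving (5)!/(3!·2!) = 10.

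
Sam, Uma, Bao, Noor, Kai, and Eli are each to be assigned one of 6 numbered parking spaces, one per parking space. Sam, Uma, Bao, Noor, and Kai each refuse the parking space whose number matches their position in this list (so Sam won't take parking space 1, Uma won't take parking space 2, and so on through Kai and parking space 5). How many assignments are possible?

309

Let Aᵢ (for 1 ≤ i ≤ 5) be the placements that put person i in their forbidden parking space. Any j of these fix j positions, leaving (6−j)! ways to fill the rest, and there are C(5,j) ways to pick which j.
By inclusion–exclusion, the number of valid placements is Σ_{j=0}^{5} (−1)^j C(5,j)·(6−j)!.
Computing: 720 − 600 + 240 − 60 + 10 − 1 = 309.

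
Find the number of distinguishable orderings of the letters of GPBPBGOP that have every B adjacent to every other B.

Treat the 2 copies of B as a single block. The multiset to arrange is then {BB, G, G, O, P, P, P}, 7 items in all.
That gives (7)!/(3!·2!) = 420 arrangements.

420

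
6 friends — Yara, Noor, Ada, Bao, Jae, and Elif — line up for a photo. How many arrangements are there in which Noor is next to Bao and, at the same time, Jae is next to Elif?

96

Treat {Noor,Bao} as one block (2 orders) and {Jae,Elif} as another (2 orders).
That leaves 4 units to arrange: 2 × 2 × 4! = 4 × 24 = 96.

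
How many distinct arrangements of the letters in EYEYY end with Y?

6

With the last slot taken by Y, it remains to arrange the other 4 letters (EEYY).
Those 4 letters have E appearing twice and Y appearing twice, giving (4)!/(2!·2!) = 6.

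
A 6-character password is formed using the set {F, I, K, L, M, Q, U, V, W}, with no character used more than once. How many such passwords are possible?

60480

With no repetition, fill the 6 characters in order: 9 choices, then 8, down to 4.
That product is 9 × 8 × 7 × 6 × 5 × 4 = 60480.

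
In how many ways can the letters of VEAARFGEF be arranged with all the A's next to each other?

10080

Treat the 2 copies of A as a single block. The multiset to arrange is then {AA, E, E, F, F, G, R, V}, 8 items in all.
That gives (8)!/(2!·2!) = 10080 arrangements.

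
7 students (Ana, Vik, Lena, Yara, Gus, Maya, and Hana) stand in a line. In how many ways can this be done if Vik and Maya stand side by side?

1440

Treat {Vik, Maya} as a single unit. There are 6 units to order, and the pair itself can be ordered 2 ways.
So the count is 2·(6)! = 1440.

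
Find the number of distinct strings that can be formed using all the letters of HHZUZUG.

630

Letter multiplicities in HHZUZUG: G×1, H×2, U×2, Z×2.
So there are 7! / (2!·2!·2!) = 630 distinguishable arrangements.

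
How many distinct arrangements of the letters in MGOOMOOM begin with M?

105

With the first slot taken by M, it remains to arrange the other 7 letters (GOOMOOM).
Those 7 letters have M appearing twice and O appearing 4 times, giving (7)!/(4!·2!) = 105.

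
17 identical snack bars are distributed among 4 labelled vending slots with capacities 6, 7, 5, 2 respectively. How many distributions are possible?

By stars and bars, unrestricted non-negative solutions to x_1+…+x_4 = 17 number C(17+3,3) = 1140.
Subtract solutions that violate a single cap (substitute x_i' = x_i − (cap_i+1)): x_1 ≥ 7 gives C(13,3) = 286; x_2 ≥ 8 gives C(12,3) = 220; x_3 ≥ 6 gives C(14,3) = 364; x_4 ≥ 3 gives C(17,3) = 680. Together 1550.
Add back pairs where two caps are both exceeded: 10 + 35 + 120 + 20 + 84 + 165 = 434.
Subtract triples: 0 + 0 + 4 + 1 = 5.
By inclusion–exclusion the count is 1140 − 1550 + 434 − 5 = 19.

19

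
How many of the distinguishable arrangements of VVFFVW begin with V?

Fix V in the first position and arrange the remaining 5 letters.
Those 5 letters have F appearing twice and V appearing twice, giving (5)!/(2!·2!) = 30.

30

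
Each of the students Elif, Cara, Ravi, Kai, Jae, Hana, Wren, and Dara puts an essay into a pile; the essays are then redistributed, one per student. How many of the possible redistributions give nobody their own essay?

This is the derangement count D_8: permutations of 8 items with no fixed point.
By inclusion–exclusion this is Σ_{j=0}^{8} (−1)^j C(8,j)·(8−j)!.
Computing: 40320 − 40320 + 20160 − 6720 + 1680 − 336 + 56 − 8 + 1 = 14833.

14833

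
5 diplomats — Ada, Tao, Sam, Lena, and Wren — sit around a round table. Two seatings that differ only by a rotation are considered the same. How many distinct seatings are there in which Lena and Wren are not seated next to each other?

Without the restriction there are (4)! = 24 seatings.
Seatings with Lena beside Wren: treat them as a block with 2 internal orders, giving 2 × (3)! = 12.
Subtracting, 24 − 12 = 12.

12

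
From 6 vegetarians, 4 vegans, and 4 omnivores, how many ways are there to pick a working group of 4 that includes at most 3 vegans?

Split by how many vegans are chosen (0 through 3).
Sum: C(4,0)·C(10,4) + C(4,1)·C(10,3) + C(4,2)·C(10,2) + C(4,3)·C(10,1) = 210 + 480 + 270 + 40 = 1000.

1000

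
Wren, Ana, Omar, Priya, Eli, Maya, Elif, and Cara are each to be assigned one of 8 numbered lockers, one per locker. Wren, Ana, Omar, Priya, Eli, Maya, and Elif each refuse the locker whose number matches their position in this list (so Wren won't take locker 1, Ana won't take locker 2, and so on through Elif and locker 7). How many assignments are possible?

Let Aᵢ (for 1 ≤ i ≤ 7) be the placements that put person i in their forbidden locker. Any j of these fix j positions, leaving (8−j)! ways to fill the rest, and there are C(7,j) ways to pick which j.
By inclusion–exclusion, the number of valid placements is Σ_{j=0}^{7} (−1)^j C(7,j)·(8−j)!.
Computing: 40320 − 35280 + 15120 − 4200 + 840 − 126 + 14 − 1 = 16687.

16687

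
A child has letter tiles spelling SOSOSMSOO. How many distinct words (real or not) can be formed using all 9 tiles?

SOSOSMSOO has 9 letters with O appearing 4 times and S appearing 4 times.
The number of distinct arrangements is 9!/(4!·4!) = 362880/576 = 630.

630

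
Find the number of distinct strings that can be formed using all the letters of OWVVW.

Letter multiplicities in OWVVW: O×1, V×2, W×2.
So there are 5! / (2!·2!) = 30 distinguishable arrangements.

30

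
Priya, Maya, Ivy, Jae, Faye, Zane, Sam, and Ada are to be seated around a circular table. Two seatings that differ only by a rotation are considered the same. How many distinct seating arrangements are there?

Fix one person's seat to break rotational symmetry; the remaining 7 people can be arranged in (7)! = 5040 ways.

5040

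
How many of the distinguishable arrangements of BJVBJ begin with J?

12

Fix J in the first position and arrange the remaining 4 letters.
Those 4 letters have B appearing twice, giving (4)!/(2!) = 12.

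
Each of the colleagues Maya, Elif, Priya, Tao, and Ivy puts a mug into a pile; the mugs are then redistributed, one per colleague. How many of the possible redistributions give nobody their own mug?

This is the derangement count D_5: permutations of 5 items with no fixed point.
By inclusion–exclusion this is Σ_{j=0}^{5} (−1)^j C(5,j)·(5−j)!.
Computing: 120 − 120 + 60 − 20 + 5 − 1 = 44.

44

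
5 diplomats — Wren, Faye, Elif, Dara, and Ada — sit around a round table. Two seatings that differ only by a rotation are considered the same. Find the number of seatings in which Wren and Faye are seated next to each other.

12

Treat {Wren, Faye} as one unit (2 internal orders) and seat the resulting 4 units around the table: (3)! circular arrangements.
So 2 × (3)! = 2 × 6 = 12.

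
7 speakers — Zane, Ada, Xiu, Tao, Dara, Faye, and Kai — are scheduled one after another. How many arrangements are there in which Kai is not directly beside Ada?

Of the 7! = 5040 arrangements, those with Kai and Ada adjacent number 2 × 6! = 1440 (treat the pair as a block with 2 internal orders).
Complementary counting: 5040 − 1440 = 3600.

3600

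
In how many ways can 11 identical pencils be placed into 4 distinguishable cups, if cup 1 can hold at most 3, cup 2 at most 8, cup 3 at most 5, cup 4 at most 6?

148

By stars and bars, unrestricted non-negative solutions to x_1+…+x_4 = 11 number C(11+3,3) = 364.
Subtract solutions that violate a single cap (substitute x_i' = x_i − (cap_i+1)): x_1 ≥ 4 gives C(10,3) = 120; x_2 ≥ 9 gives C(5,3) = 10; x_3 ≥ 6 gives C(8,3) = 56; x_4 ≥ 7 gives C(7,3) = 35. Together 221.
Add back pairs where two caps are both exceeded: 0 + 4 + 1 + 0 + 0 + 0 = 5.
By inclusion–exclusion the count is 364 − 221 + 5 = 148.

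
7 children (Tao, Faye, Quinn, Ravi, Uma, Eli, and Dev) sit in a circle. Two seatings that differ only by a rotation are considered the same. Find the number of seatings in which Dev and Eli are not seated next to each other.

Without the restriction there are (6)! = 720 seatings.
Seatings with Dev beside Eli: treat them as a block with 2 internal orders, giving 2 × (5)! = 240.
Subtracting, 720 − 240 = 480.

480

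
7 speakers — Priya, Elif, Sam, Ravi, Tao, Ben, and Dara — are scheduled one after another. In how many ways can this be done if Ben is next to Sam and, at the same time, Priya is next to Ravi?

480

Treat {Ben,Sam} as one block (2 orders) and {Priya,Ravi} as another (2 orders).
That leaves 5 units to arrange: 2 × 2 × 5! = 4 × 120 = 480.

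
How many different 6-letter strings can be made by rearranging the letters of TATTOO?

Letter multiplicities in TATTOO: A×1, O×2, T×3.
So there are 6! / (3!·2!) = 60 distinguishable arrangements.

60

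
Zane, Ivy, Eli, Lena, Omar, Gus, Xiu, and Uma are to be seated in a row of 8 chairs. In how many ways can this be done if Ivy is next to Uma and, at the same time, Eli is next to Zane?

2880

Treat {Ivy,Uma} as one block (2 orders) and {Eli,Zane} as another (2 orders).
That leaves 6 units to arrange: 2 × 2 × 6! = 4 × 720 = 2880.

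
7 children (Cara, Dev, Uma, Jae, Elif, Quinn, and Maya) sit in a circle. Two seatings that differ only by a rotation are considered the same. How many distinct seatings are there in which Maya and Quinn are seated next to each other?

Treat {Maya, Quinn} as one unit (2 internal orders) and seat the resulting 6 units around the table: (5)! circular arrangements.
So 2 × (5)! = 2 × 120 = 240.

240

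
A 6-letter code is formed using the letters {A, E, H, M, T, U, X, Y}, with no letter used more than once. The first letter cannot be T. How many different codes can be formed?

17640

The first letter has 8−1 = 7 choices (anything except T).
The remaining 5 letters are filled from the other 7 symbols without repetition: 7 × 6 × 5 × 4 × 3 = 2520.
Total: 7 × 2520 = 17640.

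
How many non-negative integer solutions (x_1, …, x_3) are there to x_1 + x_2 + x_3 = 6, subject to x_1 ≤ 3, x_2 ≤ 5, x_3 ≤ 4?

18

Without the upper bounds there are C(8,2) = 28 ways to split 6 among 3 variables.
Subtract solutions that violate a single cap (substitute x_i' = x_i − (cap_i+1)): x_1 ≥ 4 gives C(4,2) = 6; x_2 ≥ 6 gives C(2,2) = 1; x_3 ≥ 5 gives C(3,2) = 3. Together 10.
No two caps can be exceeded simultaneously, so the pair terms are all 0.
By inclusion–exclusion the count is 28 − 10 + 0 = 18.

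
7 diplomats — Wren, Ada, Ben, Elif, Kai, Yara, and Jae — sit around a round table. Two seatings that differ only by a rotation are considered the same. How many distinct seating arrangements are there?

Fix one person's seat to break rotational symmetry; the remaining 6 people can be arranged in (6)! = 720 ways.

720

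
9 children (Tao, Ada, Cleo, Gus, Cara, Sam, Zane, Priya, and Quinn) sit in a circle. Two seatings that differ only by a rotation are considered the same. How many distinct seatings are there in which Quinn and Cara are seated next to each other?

10080

Glue Quinn and Cara into a block (2 internal orders). Seating 8 units around a circle gives (7)! arrangements.
So 2 × (7)! = 2 × 5040 = 10080.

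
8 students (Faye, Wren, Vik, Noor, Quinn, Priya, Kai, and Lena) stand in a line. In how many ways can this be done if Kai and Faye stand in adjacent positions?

10080

Place the 6 others and the Kai-Faye pair as 7 objects in a line; the pair has 2 internal arrangements.
That gives 2 × 7! = 2 × 5040 = 10080.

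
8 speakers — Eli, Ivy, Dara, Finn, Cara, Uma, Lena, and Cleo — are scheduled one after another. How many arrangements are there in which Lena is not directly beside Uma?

There are 8! = 40320 arrangements in all. If Lena and Uma are adjacent, merging them into one block gives 2·(7)! = 10080 arrangements.
So 40320 − 10080 = 30240 arrangements keep them apart.

30240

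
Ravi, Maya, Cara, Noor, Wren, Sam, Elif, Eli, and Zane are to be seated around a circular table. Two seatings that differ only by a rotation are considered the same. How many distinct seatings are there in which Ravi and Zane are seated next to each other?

10080

Treat {Ravi, Zane} as one unit (2 internal orders) and seat the resulting 8 units around the table: (7)! circular arrangements.
So 2 × (7)! = 2 × 5040 = 10080.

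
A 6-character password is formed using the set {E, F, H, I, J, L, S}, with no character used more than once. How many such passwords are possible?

5040

With no repetition, fill the 6 characters in order: 7 choices, then 6, down to 2.
7 × 6 × 5 × 4 × 3 × 2 = 5040.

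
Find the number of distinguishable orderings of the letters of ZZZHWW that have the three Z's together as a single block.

12

Treat the 3 copies of Z as a single block. The multiset to arrange is then {ZZZ, H, W, W}, 4 items in all.
That gives (4)!/(2!) = 12 arrangements.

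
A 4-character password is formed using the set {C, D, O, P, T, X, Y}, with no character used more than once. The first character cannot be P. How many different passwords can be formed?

The first character has 7−1 = 6 choices (anything except P).
The remaining 3 characters are filled from the other 6 symbols without repetition: 6 × 5 × 4 = 120.
Total: 6 × 120 = 720.

720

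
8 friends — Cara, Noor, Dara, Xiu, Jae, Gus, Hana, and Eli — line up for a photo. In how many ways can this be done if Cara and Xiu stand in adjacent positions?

10080

Place the 6 others and the Cara-Xiu pair as 7 objects in a line; the pair has 2 internal arrangements.
That gives 2 × 7! = 2 × 5040 = 10080.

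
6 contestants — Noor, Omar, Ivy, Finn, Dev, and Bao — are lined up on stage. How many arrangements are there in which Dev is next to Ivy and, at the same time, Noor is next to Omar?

96

Treat {Dev,Ivy} as one block (2 orders) and {Noor,Omar} as another (2 orders).
That leaves 4 units to arrange: 2 × 2 × 4! = 4 × 24 = 96.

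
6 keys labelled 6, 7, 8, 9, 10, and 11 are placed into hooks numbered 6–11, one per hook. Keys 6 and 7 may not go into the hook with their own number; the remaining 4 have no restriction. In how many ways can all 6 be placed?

504

Let Aᵢ (for i ∈ {6, 7}) be the placements that put key i in its forbidden hook. Any j of these fix j positions, leaving (6−j)! ways to fill the rest, and there are C(2,j) ways to pick which j.
By inclusion–exclusion, the number of valid placements is Σ_{j=0}^{2} (−1)^j C(2,j)·(6−j)!.
Computing: 720 − 240 + 24 = 504.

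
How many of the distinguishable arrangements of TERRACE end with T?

With the last slot taken by T, it remains to arrange the other 6 letters (ERRACE).
Those 6 letters have E appearing twice and R appearing twice, giving (6)!/(2!·2!) = 180.

180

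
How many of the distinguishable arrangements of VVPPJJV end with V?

90

With the last slot taken by V, it remains to arrange the other 6 letters (VPPJJV).
Those 6 letters have J appearing twice, P appearing twice, and V appearing twice, giving (6)!/(2!·2!·2!) = 90.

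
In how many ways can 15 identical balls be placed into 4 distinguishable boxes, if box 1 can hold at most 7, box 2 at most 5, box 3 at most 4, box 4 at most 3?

34

Without the upper bounds there are C(18,3) = 816 ways to split 15 among 4 boxes.
Subtract solutions that violate a single cap (substitute x_i' = x_i − (cap_i+1)): x_1 ≥ 8 gives C(10,3) = 120; x_2 ≥ 6 gives C(12,3) = 220; x_3 ≥ 5 gives C(13,3) = 286; x_4 ≥ 4 gives C(14,3) = 364. Together 990.
Add back pairs where two caps are both exceeded: 4 + 10 + 20 + 35 + 56 + 84 = 209.
Subtract triples: 0 + 0 + 0 + 1 = 1.
By inclusion–exclusion the count is 816 − 990 + 209 − 1 = 34.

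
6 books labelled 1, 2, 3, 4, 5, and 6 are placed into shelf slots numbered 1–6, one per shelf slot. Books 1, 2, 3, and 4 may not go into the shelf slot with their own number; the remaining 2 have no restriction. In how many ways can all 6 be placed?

Let Aᵢ (for 1 ≤ i ≤ 4) be the placements that put book i in its forbidden shelf slot. Any j of these fix j positions, leaving (6−j)! ways to fill the rest, and there are C(4,j) ways to pick which j.
By inclusion–exclusion, the number of valid placements is Σ_{j=0}^{4} (−1)^j C(4,j)·(6−j)!.
Computing: 720 − 480 + 144 − 24 + 2 = 362.

362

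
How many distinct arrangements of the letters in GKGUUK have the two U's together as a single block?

Treat the 2 copies of U as a single block. The multiset to arrange is then {UU, G, G, K, K}, 5 items in all.
That gives (5)!/(2!·2!) = 30 arrangements.

30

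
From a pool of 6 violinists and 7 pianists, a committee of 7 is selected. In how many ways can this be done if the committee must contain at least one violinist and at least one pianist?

1715

Total 7-person selections from all 13: C(13,7) = 1716.
Subtract selections that omit an entire group: no violinists → C(7,7) = 1; no pianists → C(6,7) = 0.
Both groups omitted at once is impossible, so 1716 − 1 = 1715.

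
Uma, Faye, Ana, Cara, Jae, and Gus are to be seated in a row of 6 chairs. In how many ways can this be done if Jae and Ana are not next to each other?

Of the 6! = 720 arrangements, those with Jae and Ana adjacent number 2 × 5! = 240 (treat the pair as a block with 2 internal orders).
Complementary counting: 720 − 240 = 480.

480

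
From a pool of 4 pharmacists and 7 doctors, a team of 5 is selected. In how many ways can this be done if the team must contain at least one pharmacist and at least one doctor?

Total 5-person selections from all 11: C(11,5) = 462.
Subtract selections that omit an entire group: no pharmacists → C(7,5) = 21; no doctors → C(4,5) = 0.
Both groups omitted at once is impossible, so 462 − 21 = 441.

441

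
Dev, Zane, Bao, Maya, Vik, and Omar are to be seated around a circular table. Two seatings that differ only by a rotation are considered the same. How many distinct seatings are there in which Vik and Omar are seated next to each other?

Treat {Vik, Omar} as one unit (2 internal orders) and seat the resulting 5 units around the table: (4)! circular arrangements.
So 2 × (4)! = 2 × 24 = 48.

48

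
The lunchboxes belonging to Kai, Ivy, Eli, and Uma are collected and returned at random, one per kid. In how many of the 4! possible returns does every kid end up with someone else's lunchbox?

This is the derangement count D_4: permutations of 4 items with no fixed point.
By inclusion–exclusion this is Σ_{j=0}^{4} (−1)^j C(4,j)·(4−j)!.
Computing: 24 − 24 + 12 − 4 + 1 = 9.

9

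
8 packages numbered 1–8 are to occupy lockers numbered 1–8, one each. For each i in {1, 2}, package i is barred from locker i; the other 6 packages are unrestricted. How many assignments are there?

30960

Let Aᵢ (for i ∈ {1, 2}) be the placements that put package i in its forbidden locker. Any j of these fix j positions, leaving (8−j)! ways to fill the rest, and there are C(2,j) ways to pick which j.
By inclusion–exclusion, the number of valid placements is Σ_{j=0}^{2} (−1)^j C(2,j)·(8−j)!.
Computing: 40320 − 10080 + 720 = 30960.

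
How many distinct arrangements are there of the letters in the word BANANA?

BANANA has 6 letters with A appearing 3 times and N appearing twice.
The number of distinct arrangements is 6!/(3!·2!) = 720/12 = 60.

60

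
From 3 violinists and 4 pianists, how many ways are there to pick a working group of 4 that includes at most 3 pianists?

34

Split by how many pianists are chosen (0 through 3).
Sum: C(4,0)·C(3,4) + C(4,1)·C(3,3) + C(4,2)·C(3,2) + C(4,3)·C(3,1) = 0 + 4 + 18 + 12 = 34.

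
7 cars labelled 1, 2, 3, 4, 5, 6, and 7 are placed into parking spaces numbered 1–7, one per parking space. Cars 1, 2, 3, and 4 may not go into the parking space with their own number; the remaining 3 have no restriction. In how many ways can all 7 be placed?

2790

Let Aᵢ (for 1 ≤ i ≤ 4) be the placements that put car i in its forbidden parking space. Any j of these fix j positions, leaving (7−j)! ways to fill the rest, and there are C(4,j) ways to pick which j.
By inclusion–exclusion, the number of valid placements is Σ_{j=0}^{4} (−1)^j C(4,j)·(7−j)!.
Computing: 5040 − 2880 + 720 − 96 + 6 = 2790.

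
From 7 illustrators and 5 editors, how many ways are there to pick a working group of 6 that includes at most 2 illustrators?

Split by how many illustrators are chosen (0 through 2).
Sum: C(7,0)·C(5,6) + C(7,1)·C(5,5) + C(7,2)·C(5,4) = 0 + 7 + 105 = 112.

112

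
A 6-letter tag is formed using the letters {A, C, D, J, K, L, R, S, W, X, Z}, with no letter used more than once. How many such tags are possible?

332640

This is a permutation of 6 out of 11: P(11,6) = 11!/5!.
That product is 11 × 10 × 9 × 8 × 7 × 6 = 332640.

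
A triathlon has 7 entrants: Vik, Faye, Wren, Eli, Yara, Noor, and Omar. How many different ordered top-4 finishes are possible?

840

This is an ordered selection of 4 from 7: P(7,4).
That gives 7 × 6 × 5 × 4 = 840.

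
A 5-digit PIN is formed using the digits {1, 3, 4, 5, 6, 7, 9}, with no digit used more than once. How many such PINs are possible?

2520

Choose and order 5 of the 7 symbols: the first digit has 7 options, the next 6, and so on down to 3.
7 × 6 × 5 × 4 × 3 = 2520.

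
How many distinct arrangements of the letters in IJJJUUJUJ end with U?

With the last slot taken by U, it remains to arrange the other 8 letters (IJJJUJUJ).
Those 8 letters have J appearing 5 times and U appearing twice, giving (8)!/(5!·2!) = 168.

168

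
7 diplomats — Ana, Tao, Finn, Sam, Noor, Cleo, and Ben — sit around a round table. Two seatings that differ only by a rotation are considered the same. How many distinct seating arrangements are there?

720

Seat Ana anywhere (absorbing the rotational symmetry), then permute the other 6: (6)! = 720.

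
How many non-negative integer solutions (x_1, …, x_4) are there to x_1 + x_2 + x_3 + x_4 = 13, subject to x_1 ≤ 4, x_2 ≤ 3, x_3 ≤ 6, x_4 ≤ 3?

20

By stars and bars, unrestricted non-negative solutions to x_1+…+x_4 = 13 number C(13+3,3) = 560.
Subtract solutions that violate a single cap (substitute x_i' = x_i − (cap_i+1)): x_1 ≥ 5 gives C(11,3) = 165; x_2 ≥ 4 gives C(12,3) = 220; x_3 ≥ 7 gives C(9,3) = 84; x_4 ≥ 4 gives C(12,3) = 220. Together 689.
Add back pairs where two caps are both exceeded: 35 + 4 + 35 + 10 + 56 + 10 = 150.
Subtract triples: 0 + 1 + 0 + 0 = 1.
By inclusion–exclusion the count is 560 − 689 + 150 − 1 = 20.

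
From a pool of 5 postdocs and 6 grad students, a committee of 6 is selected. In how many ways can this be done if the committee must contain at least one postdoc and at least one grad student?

461

With no constraint there are C(11,6) = 462 possible selections.
Subtract selections that omit an entire group: no postdocs → C(6,6) = 1; no grad students → C(5,6) = 0.
Both groups omitted at once is impossible, so 462 − 1 = 461.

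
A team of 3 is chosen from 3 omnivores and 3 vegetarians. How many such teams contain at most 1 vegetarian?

Split by how many vegetarians are chosen (0 through 1).
Sum: C(3,0)·C(3,3) + C(3,1)·C(3,2) = 1 + 9 = 10.

10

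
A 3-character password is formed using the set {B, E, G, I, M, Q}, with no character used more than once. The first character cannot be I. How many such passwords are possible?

The first character has 6−1 = 5 choices (anything except I).
The remaining 2 characters are filled from the other 5 symbols without repetition: 5 × 4 = 20.
Total: 5 × 20 = 100.

100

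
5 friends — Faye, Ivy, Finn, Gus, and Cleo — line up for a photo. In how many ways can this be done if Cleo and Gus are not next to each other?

There are 5! = 120 arrangements in all. If Cleo and Gus are adjacent, merging them into one block gives 2·(4)! = 48 arrangements.
Complementary counting: 120 − 48 = 72.

72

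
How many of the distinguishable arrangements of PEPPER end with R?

Fix R in the last position and arrange the remaining 5 letters.
Those 5 letters have E appearing twice and P appearing 3 times, giving (5)!/(3!·2!) = 10.

10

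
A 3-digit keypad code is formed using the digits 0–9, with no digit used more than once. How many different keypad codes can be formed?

720

This is a permutation of 3 out of 10: P(10,3) = 10!/7!.
10 × 9 × 8 = 720.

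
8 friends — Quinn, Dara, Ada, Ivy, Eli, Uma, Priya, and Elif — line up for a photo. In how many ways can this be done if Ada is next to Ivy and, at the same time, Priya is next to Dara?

Treat {Ada,Ivy} as one block (2 orders) and {Priya,Dara} as another (2 orders).
That leaves 6 units to arrange: 2 × 2 × 6! = 4 × 720 = 2880.

2880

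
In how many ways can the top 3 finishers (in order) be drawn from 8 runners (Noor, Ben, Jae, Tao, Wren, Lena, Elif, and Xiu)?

This is an ordered selection of 3 from 8: P(8,3).
That gives 8 × 7 × 6 = 336.

336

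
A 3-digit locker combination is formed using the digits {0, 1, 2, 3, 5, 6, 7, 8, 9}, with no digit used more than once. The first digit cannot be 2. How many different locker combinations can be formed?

448

The first digit has 9−1 = 8 choices (anything except 2).
The remaining 2 digits are filled from the other 8 symbols without repetition: 8 × 7 = 56.
Total: 8 × 56 = 448.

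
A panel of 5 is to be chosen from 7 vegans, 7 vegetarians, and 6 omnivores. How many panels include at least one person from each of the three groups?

10976

Total 5-person selections from all 20: C(20,5) = 15504.
Selections missing a whole group: no vegans → C(13,5) = 1287; no vegetarians → C(13,5) = 1287; no omnivores → C(14,5) = 2002.
Add back selections omitting two groups (i.e. drawn from a single group): C(7,5) + C(7,5) + C(6,5) = 48.
By inclusion–exclusion: 15504 − 4576 + 48 = 10976.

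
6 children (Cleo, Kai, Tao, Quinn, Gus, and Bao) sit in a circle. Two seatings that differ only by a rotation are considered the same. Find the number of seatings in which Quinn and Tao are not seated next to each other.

Without the restriction there are (5)! = 120 seatings.
Those with Quinn next to Tao: fuse the pair into one unit and seat 5 units around a circle — 2·(4)! = 48.
Subtracting, 120 − 48 = 72.

72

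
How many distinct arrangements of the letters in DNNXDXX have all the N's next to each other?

60

Treat the 2 copies of N as a single block. The multiset to arrange is then {NN, D, D, X, X, X}, 6 items in all.
That gives (6)!/(3!·2!) = 60 arrangements.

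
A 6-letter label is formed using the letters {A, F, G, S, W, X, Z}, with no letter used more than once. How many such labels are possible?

This is a permutation of 6 out of 7: P(7,6) = 7!/1!.
7 × 6 × 5 × 4 × 3 × 2 = 5040.

5040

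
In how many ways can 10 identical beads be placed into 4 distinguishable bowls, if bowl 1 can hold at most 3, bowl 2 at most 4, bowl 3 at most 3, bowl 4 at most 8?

76

Ignoring the caps, the number of non-negative solutions to x_1+…+x_4 = 10 is C(13,3) = 286.
Subtract solutions that violate a single cap (substitute x_i' = x_i − (cap_i+1)): x_1 ≥ 4 gives C(9,3) = 84; x_2 ≥ 5 gives C(8,3) = 56; x_3 ≥ 4 gives C(9,3) = 84; x_4 ≥ 9 gives C(4,3) = 4. Together 228.
Add back pairs where two caps are both exceeded: 4 + 10 + 0 + 4 + 0 + 0 = 18.
By inclusion–exclusion the count is 286 − 228 + 18 = 76.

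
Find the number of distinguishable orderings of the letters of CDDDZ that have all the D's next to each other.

6

Treat the 3 copies of D as a single block. The multiset to arrange is then {DDD, C, Z}, 3 items in all.
All 3 items are distinct, so there are (3)! = 6 arrangements.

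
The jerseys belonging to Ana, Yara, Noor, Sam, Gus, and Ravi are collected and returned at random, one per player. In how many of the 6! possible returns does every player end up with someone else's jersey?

265

Count assignments avoiding every fixed point. For any j of the 6 players fixed to their old jersey, the other 6−j can be arranged in (6−j)! ways.
By inclusion–exclusion this is Σ_{j=0}^{6} (−1)^j C(6,j)·(6−j)!.
Computing: 720 − 720 + 360 − 120 + 30 − 6 + 1 = 265.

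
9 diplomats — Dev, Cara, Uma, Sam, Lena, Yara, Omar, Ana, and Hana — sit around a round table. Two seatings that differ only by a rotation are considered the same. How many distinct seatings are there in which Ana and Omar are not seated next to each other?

30240

All circular seatings of 9 people number (8)! = 40320.
Seatings with Ana beside Omar: treat them as a block with 2 internal orders, giving 2 × (7)! = 10080.
Subtracting, 40320 − 10080 = 30240.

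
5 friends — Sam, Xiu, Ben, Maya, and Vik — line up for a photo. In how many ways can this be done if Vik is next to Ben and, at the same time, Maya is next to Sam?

Treat {Vik,Ben} as one block (2 orders) and {Maya,Sam} as another (2 orders).
That leaves 3 units to arrange: 2 × 2 × 3! = 4 × 6 = 24.

24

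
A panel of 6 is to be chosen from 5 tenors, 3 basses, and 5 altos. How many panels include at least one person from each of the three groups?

Unrestricted: C(13,6) = 1716 ways to pick any 6 of the 13.
Selections missing a whole group: no tenors → C(8,6) = 28; no basses → C(10,6) = 210; no altos → C(8,6) = 28.
Add back selections omitting two groups (i.e. drawn from a single group): C(5,6) + C(3,6) + C(5,6) = 0.
By inclusion–exclusion: 1716 − 266 + 0 = 1450.

1450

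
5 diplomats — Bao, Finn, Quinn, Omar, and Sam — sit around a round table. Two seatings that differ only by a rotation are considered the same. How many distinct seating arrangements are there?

Seat Bao anywhere (absorbing the rotational symmetry), then permute the other 4: (4)! = 24.

24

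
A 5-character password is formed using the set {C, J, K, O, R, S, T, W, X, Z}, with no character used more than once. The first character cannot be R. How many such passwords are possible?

The first character has 10−1 = 9 choices (anything except R).
The remaining 4 characters are filled from the other 9 symbols without repetition: 9 × 8 × 7 × 6 = 3024.
Total: 9 × 3024 = 27216.

27216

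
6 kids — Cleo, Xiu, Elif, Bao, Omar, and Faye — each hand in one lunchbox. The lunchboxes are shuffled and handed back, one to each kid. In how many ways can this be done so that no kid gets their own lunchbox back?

265

Let Aᵢ be the assignments in which kid i gets their own lunchbox. We want the size of the complement of A₁∪…∪A_6.
By inclusion–exclusion this is Σ_{j=0}^{6} (−1)^j C(6,j)·(6−j)!.
Computing: 720 − 720 + 360 − 120 + 30 − 6 + 1 = 265.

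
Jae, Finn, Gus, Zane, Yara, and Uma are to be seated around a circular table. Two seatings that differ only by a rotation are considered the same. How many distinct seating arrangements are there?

Seat Jae anywhere (absorbing the rotational symmetry), then permute the other 5: (5)! = 120.

120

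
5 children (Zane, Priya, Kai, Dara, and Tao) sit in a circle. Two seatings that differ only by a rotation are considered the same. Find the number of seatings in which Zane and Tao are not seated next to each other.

All circular seatings of 5 people number (4)! = 24.
Seatings with Zane beside Tao: treat them as a block with 2 internal orders, giving 2 × (3)! = 12.
Subtracting, 24 − 12 = 12.

12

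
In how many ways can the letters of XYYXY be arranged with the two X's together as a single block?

4

Treat the 2 copies of X as a single block. The multiset to arrange is then {XX, Y, Y, Y}, 4 items in all.
That gives (4)!/(3!) = 4 arrangements.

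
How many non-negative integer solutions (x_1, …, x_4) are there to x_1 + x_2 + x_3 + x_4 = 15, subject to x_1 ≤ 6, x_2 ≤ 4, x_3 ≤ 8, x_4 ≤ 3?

70

Without the upper bounds there are C(18,3) = 816 ways to split 15 among 4 variables.
Subtract solutions that violate a single cap (substitute x_i' = x_i − (cap_i+1)): x_1 ≥ 7 gives C(11,3) = 165; x_2 ≥ 5 gives C(13,3) = 286; x_3 ≥ 9 gives C(9,3) = 84; x_4 ≥ 4 gives C(14,3) = 364. Together 899.
Add back pairs where two caps are both exceeded: 20 + 0 + 35 + 4 + 84 + 10 = 153.
By inclusion–exclusion the count is 816 − 899 + 153 = 70.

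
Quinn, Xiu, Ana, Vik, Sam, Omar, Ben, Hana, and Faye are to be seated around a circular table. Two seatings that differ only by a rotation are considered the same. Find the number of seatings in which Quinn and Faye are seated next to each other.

Glue Quinn and Faye into a block (2 internal orders). Seating 8 units around a circle gives (7)! arrangements.
So 2 × (7)! = 2 × 5040 = 10080.

10080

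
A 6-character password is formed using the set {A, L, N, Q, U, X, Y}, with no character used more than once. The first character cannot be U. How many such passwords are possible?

4320

The first character has 7−1 = 6 choices (anything except U).
The remaining 5 characters are filled from the other 6 symbols without repetition: 6 × 5 × 4 × 3 × 2 = 720.
Total: 6 × 720 = 4320.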